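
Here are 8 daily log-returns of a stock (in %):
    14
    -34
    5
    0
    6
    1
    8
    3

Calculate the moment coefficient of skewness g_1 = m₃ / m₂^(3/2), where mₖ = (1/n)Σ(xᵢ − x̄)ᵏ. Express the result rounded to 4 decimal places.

-1.8445

x̄ = (14 - 34 + 5 + 0 + 6 + 1 + 8 + 3) / 8 = 0.3750
deviations (xᵢ − x̄): 13.6250, -34.3750, 4.6250, -0.3750, 5.6250, 0.6250, 7.6250, 2.6250
Σ(xᵢ − x̄)² = 1485.8750 ⇒ m₂ = 1485.8750/8 = 185.73438
Σ(xᵢ − x̄)³ = -37351.0313 ⇒ m₃ = -37351.0313/8 = -4668.87891
m₂^(3/2) = 185.73438^(1.5) = 2531.26977
g_1 = m₃ / m₂^(3/2) = -4668.87891 / 2531.26977 ≈ -1.8445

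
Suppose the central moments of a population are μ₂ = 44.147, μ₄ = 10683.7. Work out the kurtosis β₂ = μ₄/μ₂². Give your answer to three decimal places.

5.482

μ₂² = 44.147² = 1948.95761
μ₄/μ₂² = 10683.7 / 1948.95761 = 5.48175
β₂ ≈ 5.482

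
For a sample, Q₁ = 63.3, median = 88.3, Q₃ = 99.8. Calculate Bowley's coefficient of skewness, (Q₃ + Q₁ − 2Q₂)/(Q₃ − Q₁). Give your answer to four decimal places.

-0.3699

numerator: Q₃ + Q₁ − 2Q₂ = 99.8 + 63.3 − 2×88.3 = -13.5000
denominator: Q₃ − Q₁ = 99.8 − 63.3 = 36.5000
Bowley skewness = -13.5000 / 36.5000 ≈ -0.3699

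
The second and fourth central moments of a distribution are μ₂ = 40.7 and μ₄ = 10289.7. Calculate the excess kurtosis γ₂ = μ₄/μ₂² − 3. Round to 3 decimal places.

μ₂² = 40.7² = 1656.49000
μ₄/μ₂² = 10289.7 / 1656.49000 = 6.21175
γ₂ = 6.21175 − 3 ≈ 3.212

3.212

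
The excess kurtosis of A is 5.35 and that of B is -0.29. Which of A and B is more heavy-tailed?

A

Higher excess kurtosis ⇒ heavier tails relative to the normal distribution.
5.35 vs -0.29: the larger is 5.35, so A has heavier tails. (A is leptokurtic — heavier-than-normal tails; the other is platykurtic.)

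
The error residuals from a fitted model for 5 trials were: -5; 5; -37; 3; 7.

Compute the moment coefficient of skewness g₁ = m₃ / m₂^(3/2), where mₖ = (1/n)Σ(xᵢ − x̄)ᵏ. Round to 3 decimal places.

-1.286

x̄ = (-5 + 5 - 37 + 3 + 7) / 5 = -5.4000
deviations (xᵢ − x̄): 0.4000, 10.4000, -31.6000, 8.4000, 12.4000
Σ(xᵢ − x̄)² = 1331.2000 ⇒ m₂ = 1331.2000/5 = 266.24000
Σ(xᵢ − x̄)³ = -27930.2400 ⇒ m₃ = -27930.2400/5 = -5586.04800
m₂^(3/2) = 266.24000^(1.5) = 4344.20146
g₁ = m₃ / m₂^(3/2) = -5586.04800 / 4344.20146 ≈ -1.286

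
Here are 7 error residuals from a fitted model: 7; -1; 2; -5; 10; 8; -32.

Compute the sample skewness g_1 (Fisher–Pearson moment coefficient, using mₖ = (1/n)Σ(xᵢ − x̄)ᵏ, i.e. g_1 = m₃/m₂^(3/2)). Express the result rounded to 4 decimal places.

x̄ = (7 - 1 + 2 - 5 + 10 + 8 - 32) / 7 = -1.5714
deviations (xᵢ − x̄): 8.5714, 0.5714, 3.5714, -3.4286, 11.5714, 9.5714, -30.4286
Σ(xᵢ − x̄)² = 1249.7143 ⇒ m₂ = 1249.7143/7 = 178.53061
Σ(xᵢ − x̄)³ = -25112.3265 ⇒ m₃ = -25112.3265/7 = -3587.47522
m₂^(3/2) = 178.53061^(1.5) = 2385.44299
g_1 = m₃ / m₂^(3/2) = -3587.47522 / 2385.44299 ≈ -1.5039

-1.5039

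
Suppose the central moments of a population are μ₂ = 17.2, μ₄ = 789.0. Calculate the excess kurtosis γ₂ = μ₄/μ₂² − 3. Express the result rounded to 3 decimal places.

μ₂² = 17.2² = 295.84000
μ₄/μ₂² = 789.0 / 295.84000 = 2.66698
γ₂ = 2.66698 − 3 ≈ -0.333

-0.333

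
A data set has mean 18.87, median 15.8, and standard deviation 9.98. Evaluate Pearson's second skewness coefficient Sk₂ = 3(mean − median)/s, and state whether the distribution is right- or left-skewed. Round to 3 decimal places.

0.923, right-skewed

Sk₂ = 3(18.87 − 15.8) / 9.98 = 3 × 3.0700 / 9.98
    = 9.2100 / 9.98 ≈ 0.923
Sk₂ > 0 ⇒ mean > median ⇒ right-skewed (positive skew).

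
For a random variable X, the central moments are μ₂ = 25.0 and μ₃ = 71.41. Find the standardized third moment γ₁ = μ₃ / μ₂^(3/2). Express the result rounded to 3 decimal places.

σ = √μ₂ = √25.0 = 5.00000
σ³ = μ₂^(3/2) = 125.00000
γ₁ = μ₃/σ³ = 71.41 / 125.00000 ≈ 0.571

0.571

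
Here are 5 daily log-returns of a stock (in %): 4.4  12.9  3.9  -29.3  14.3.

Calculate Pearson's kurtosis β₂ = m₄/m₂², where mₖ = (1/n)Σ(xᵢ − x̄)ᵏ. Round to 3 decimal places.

2.907

x̄ = 1.2400
Σ(xᵢ − x̄)² = 1256.2720 ⇒ m₂ = 251.25440
Σ(xᵢ − x̄)⁴ = 917639.2638 ⇒ m₄ = 183527.85277
m₂² = 63128.77352
β₂ = m₄/m₂² = 183527.85277 / 63128.77352 ≈ 2.907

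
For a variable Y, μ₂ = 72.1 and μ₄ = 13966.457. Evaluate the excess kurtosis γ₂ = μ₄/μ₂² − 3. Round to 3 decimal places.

-0.313

μ₂² = 72.1² = 5198.41000
μ₄/μ₂² = 13966.457 / 5198.41000 = 2.68668
γ₂ = 2.68668 − 3 ≈ -0.313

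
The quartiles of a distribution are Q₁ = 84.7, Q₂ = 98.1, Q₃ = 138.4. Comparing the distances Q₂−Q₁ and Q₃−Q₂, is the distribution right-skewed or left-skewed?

right-skewed

Q₂ − Q₁ = 13.4;  Q₃ − Q₂ = 40.3
Q₃ − Q₂ > Q₂ − Q₁ ⇒ the upper half is more spread out ⇒ right-skewed.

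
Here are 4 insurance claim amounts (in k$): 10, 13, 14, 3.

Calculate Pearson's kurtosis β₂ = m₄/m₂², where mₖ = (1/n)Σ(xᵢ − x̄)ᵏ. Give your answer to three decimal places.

2.000

x̄ = 10.0000
Σ(xᵢ − x̄)² = 74.0000 ⇒ m₂ = 18.50000
Σ(xᵢ − x̄)⁴ = 2738.0000 ⇒ m₄ = 684.50000
m₂² = 342.25000
β₂ = m₄/m₂² = 684.50000 / 342.25000 ≈ 2.000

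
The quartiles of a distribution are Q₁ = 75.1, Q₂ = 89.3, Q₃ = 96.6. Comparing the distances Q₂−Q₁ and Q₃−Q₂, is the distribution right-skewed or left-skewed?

Q₂ − Q₁ = 14.2;  Q₃ − Q₂ = 7.3
Q₂ − Q₁ > Q₃ − Q₂ ⇒ the lower half is more spread out ⇒ left-skewed.

left-skewed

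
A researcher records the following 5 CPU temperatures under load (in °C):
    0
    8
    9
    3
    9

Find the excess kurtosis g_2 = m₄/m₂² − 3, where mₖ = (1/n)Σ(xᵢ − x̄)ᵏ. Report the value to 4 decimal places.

x̄ = 5.8000
Σ(xᵢ − x̄)² = 66.8000 ⇒ m₂ = 13.36000
Σ(xᵢ − x̄)⁴ = 1426.2560 ⇒ m₄ = 285.25120
m₂² = 178.48960
g_2 = m₄/m₂² − 3 = 1.59814 − 3 ≈ -1.4019

-1.4019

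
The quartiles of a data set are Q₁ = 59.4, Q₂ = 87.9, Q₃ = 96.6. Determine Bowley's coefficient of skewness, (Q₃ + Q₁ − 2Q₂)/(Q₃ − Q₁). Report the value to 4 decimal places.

-0.5323

numerator: Q₃ + Q₁ − 2Q₂ = 96.6 + 59.4 − 2×87.9 = -19.8000
denominator: Q₃ − Q₁ = 96.6 − 59.4 = 37.2000
Bowley skewness = -19.8000 / 37.2000 ≈ -0.5323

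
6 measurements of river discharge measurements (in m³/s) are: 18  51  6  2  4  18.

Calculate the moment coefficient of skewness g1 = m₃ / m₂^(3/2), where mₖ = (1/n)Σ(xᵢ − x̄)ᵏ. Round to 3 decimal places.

x̄ = (18 + 51 + 6 + 2 + 4 + 18) / 6 = 16.5000
deviations (xᵢ − x̄): 1.5000, 34.5000, -10.5000, -14.5000, -12.5000, 1.5000
Σ(xᵢ − x̄)² = 1671.5000 ⇒ m₂ = 1671.5000/6 = 278.58333
Σ(xᵢ − x̄)³ = 34911.0000 ⇒ m₃ = 34911.0000/6 = 5818.50000
m₂^(3/2) = 278.58333^(1.5) = 4649.78311
g1 = m₃ / m₂^(3/2) = 5818.50000 / 4649.78311 ≈ 1.251

1.251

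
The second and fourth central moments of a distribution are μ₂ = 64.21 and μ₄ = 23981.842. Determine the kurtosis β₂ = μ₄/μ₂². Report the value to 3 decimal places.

5.817

μ₂² = 64.21² = 4122.92410
μ₄/μ₂² = 23981.842 / 4122.92410 = 5.81671
β₂ ≈ 5.817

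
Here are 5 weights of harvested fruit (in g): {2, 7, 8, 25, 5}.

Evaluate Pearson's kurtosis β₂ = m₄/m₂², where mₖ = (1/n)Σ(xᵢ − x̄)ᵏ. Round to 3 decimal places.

x̄ = 9.4000
Σ(xᵢ − x̄)² = 325.2000 ⇒ m₂ = 65.04000
Σ(xᵢ − x̄)⁴ = 62634.5760 ⇒ m₄ = 12526.91520
m₂² = 4230.20160
β₂ = m₄/m₂² = 12526.91520 / 4230.20160 ≈ 2.961

2.961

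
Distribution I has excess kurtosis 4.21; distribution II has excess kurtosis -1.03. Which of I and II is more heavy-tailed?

I

Higher excess kurtosis ⇒ heavier tails relative to the normal distribution.
4.21 vs -1.03: the larger is 4.21, so I has heavier tails. (I is leptokurtic — heavier-than-normal tails; the other is platykurtic.)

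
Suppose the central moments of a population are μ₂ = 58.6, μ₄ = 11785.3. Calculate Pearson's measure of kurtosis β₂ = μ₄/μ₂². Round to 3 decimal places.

μ₂² = 58.6² = 3433.96000
μ₄/μ₂² = 11785.3 / 3433.96000 = 3.43199
β₂ ≈ 3.432

3.432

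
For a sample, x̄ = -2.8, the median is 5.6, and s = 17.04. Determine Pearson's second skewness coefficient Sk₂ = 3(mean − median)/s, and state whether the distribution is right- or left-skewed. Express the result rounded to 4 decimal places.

Sk₂ = 3(-2.8 − 5.6) / 17.04 = 3 × -8.4000 / 17.04
    = -25.2000 / 17.04 ≈ -1.4789
Sk₂ < 0 ⇒ mean < median ⇒ left-skewed (negative skew).

-1.4789, left-skewed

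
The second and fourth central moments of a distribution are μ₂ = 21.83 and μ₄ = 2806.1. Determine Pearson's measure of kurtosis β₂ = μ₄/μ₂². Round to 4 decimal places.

5.8884

μ₂² = 21.83² = 476.54890
μ₄/μ₂² = 2806.1 / 476.54890 = 5.88838
β₂ ≈ 5.8884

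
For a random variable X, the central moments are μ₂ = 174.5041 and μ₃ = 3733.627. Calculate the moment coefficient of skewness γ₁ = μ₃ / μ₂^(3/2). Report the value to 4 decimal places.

σ = √μ₂ = √174.5041 = 13.21000
σ³ = μ₂^(3/2) = 2305.19916
γ₁ = μ₃/σ³ = 3733.627 / 2305.19916 ≈ 1.6197

1.6197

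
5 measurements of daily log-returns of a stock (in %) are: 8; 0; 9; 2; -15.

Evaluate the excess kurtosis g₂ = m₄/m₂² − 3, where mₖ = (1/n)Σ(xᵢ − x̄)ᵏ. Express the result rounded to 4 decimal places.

x̄ = 0.8000
Σ(xᵢ − x̄)² = 370.8000 ⇒ m₂ = 74.16000
Σ(xᵢ − x̄)⁴ = 69531.2160 ⇒ m₄ = 13906.24320
m₂² = 5499.70560
g₂ = m₄/m₂² − 3 = 2.52854 − 3 ≈ -0.4715

-0.4715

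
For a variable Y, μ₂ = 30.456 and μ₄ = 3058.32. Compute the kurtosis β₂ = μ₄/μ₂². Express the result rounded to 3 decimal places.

μ₂² = 30.456² = 927.56794
μ₄/μ₂² = 3058.32 / 927.56794 = 3.29714
β₂ ≈ 3.297

3.297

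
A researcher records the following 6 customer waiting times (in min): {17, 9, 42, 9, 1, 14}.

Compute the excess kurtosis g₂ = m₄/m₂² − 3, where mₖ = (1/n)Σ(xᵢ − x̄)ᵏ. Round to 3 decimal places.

x̄ = 15.3333
Σ(xᵢ − x̄)² = 1001.3333 ⇒ m₂ = 166.88889
Σ(xᵢ − x̄)⁴ = 551115.1111 ⇒ m₄ = 91852.51852
m₂² = 27851.90123
g₂ = m₄/m₂² − 3 = 3.29789 − 3 ≈ 0.298

0.298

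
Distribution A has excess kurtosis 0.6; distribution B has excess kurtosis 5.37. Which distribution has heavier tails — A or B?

Higher excess kurtosis ⇒ heavier tails relative to the normal distribution.
0.6 vs 5.37: the larger is 5.37, so B has heavier tails.

B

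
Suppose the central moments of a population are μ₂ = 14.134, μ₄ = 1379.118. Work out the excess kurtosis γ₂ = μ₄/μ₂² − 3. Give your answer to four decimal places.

μ₂² = 14.134² = 199.76996
μ₄/μ₂² = 1379.118 / 199.76996 = 6.90353
γ₂ = 6.90353 − 3 ≈ 3.9035

3.9035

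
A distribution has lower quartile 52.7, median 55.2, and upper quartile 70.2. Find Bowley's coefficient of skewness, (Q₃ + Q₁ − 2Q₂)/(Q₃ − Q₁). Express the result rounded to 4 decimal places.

0.7143

numerator: Q₃ + Q₁ − 2Q₂ = 70.2 + 52.7 − 2×55.2 = 12.5000
denominator: Q₃ − Q₁ = 70.2 − 52.7 = 17.5000
Bowley skewness = 12.5000 / 17.5000 ≈ 0.7143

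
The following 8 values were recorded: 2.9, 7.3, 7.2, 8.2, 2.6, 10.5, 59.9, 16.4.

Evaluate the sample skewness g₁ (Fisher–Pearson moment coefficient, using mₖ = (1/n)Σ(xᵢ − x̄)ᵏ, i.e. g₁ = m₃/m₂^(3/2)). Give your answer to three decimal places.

2.039

x̄ = (2.9 + 7.3 + 7.2 + 8.2 + 2.6 + 10.5 + 59.9 + 16.4) / 8 = 14.3750
deviations (xᵢ − x̄): -11.4750, -7.0750, -7.1750, -6.1750, -11.7750, -3.8750, 45.5250, 2.0250
Σ(xᵢ − x̄)² = 2501.6350 ⇒ m₂ = 2501.6350/8 = 312.70437
Σ(xᵢ − x̄)³ = 90199.2847 ⇒ m₃ = 90199.2847/8 = 11274.91059
m₂^(3/2) = 312.70437^(1.5) = 5529.69192
g₁ = m₃ / m₂^(3/2) = 11274.91059 / 5529.69192 ≈ 2.039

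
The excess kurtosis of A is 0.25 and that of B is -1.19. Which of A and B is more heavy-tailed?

A

Higher excess kurtosis ⇒ heavier tails relative to the normal distribution.
0.25 vs -1.19: the larger is 0.25, so A has heavier tails. (A is leptokurtic — heavier-than-normal tails; the other is platykurtic.)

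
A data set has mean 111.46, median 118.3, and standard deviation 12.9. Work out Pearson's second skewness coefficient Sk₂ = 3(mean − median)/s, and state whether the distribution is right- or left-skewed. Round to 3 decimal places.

-1.591, left-skewed

Sk₂ = 3(111.46 − 118.3) / 12.9 = 3 × -6.8400 / 12.9
    = -20.5200 / 12.9 ≈ -1.591
Sk₂ < 0 ⇒ mean < median ⇒ left-skewed (negative skew).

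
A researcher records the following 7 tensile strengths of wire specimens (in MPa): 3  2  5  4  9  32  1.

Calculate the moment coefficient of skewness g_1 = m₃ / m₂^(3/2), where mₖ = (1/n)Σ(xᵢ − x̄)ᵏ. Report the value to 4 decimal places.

1.8174

x̄ = (3 + 2 + 5 + 4 + 9 + 32 + 1) / 7 = 8.0000
deviations (xᵢ − x̄): -5.0000, -6.0000, -3.0000, -4.0000, 1.0000, 24.0000, -7.0000
Σ(xᵢ − x̄)² = 712.0000 ⇒ m₂ = 712.0000/7 = 101.71429
Σ(xᵢ − x̄)³ = 13050.0000 ⇒ m₃ = 13050.0000/7 = 1864.28571
m₂^(3/2) = 101.71429^(1.5) = 1025.82418
g_1 = m₃ / m₂^(3/2) = 1864.28571 / 1025.82418 ≈ 1.8174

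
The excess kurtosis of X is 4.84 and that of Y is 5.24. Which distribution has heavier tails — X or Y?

Y

Higher excess kurtosis ⇒ heavier tails relative to the normal distribution.
4.84 vs 5.24: the larger is 5.24, so Y has heavier tails.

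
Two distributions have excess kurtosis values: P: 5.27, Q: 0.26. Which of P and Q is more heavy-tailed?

Higher excess kurtosis ⇒ heavier tails relative to the normal distribution.
5.27 vs 0.26: the larger is 5.27, so P has heavier tails.

P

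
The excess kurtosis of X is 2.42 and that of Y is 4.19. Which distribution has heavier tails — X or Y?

Y

Higher excess kurtosis ⇒ heavier tails relative to the normal distribution.
2.42 vs 4.19: the larger is 4.19, so Y has heavier tails.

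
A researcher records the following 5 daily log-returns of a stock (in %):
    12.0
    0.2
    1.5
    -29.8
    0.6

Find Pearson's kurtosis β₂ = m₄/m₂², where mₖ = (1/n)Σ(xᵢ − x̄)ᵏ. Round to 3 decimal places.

2.881

x̄ = -3.1000
Σ(xᵢ − x̄)² = 986.6400 ⇒ m₂ = 197.32800
Σ(xᵢ − x̄)⁴ = 560954.4660 ⇒ m₄ = 112190.89320
m₂² = 38938.33958
β₂ = m₄/m₂² = 112190.89320 / 38938.33958 ≈ 2.881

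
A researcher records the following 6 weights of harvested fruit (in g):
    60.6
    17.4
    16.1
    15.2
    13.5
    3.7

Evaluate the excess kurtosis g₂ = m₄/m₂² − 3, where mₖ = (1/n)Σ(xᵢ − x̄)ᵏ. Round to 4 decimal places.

x̄ = 21.0833
Σ(xᵢ − x̄)² = 1994.2683 ⇒ m₂ = 332.37806
Σ(xᵢ − x̄)⁴ = 2535110.1632 ⇒ m₄ = 422518.36054
m₂² = 110475.17181
g₂ = m₄/m₂² − 3 = 3.82455 − 3 ≈ 0.8246

0.8246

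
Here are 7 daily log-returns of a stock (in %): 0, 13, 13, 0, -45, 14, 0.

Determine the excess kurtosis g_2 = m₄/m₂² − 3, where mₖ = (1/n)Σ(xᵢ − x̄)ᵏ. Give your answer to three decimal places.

1.249

x̄ = -0.7143
Σ(xᵢ − x̄)² = 2555.4286 ⇒ m₂ = 365.06122
Σ(xᵢ − x̄)⁴ = 3964028.3499 ⇒ m₄ = 566289.76426
m₂² = 133269.69763
g_2 = m₄/m₂² − 3 = 4.24920 − 3 ≈ 1.249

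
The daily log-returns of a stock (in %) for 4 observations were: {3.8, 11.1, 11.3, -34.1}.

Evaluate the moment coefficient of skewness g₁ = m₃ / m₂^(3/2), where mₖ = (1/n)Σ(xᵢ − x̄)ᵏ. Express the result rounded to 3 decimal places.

x̄ = (3.8 + 11.1 + 11.3 - 34.1) / 4 = -1.9750
deviations (xᵢ − x̄): 5.7750, 13.0750, 13.2750, -32.1250
Σ(xᵢ − x̄)² = 1412.5475 ⇒ m₂ = 1412.5475/4 = 353.13688
Σ(xᵢ − x̄)³ = -28386.2621 ⇒ m₃ = -28386.2621/4 = -7096.56553
m₂^(3/2) = 353.13688^(1.5) = 6636.12571
g₁ = m₃ / m₂^(3/2) = -7096.56553 / 6636.12571 ≈ -1.069

-1.069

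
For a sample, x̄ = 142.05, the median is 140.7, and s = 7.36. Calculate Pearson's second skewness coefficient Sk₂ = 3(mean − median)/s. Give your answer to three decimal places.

0.550

Sk₂ = 3(142.05 − 140.7) / 7.36 = 3 × 1.3500 / 7.36
    = 4.0500 / 7.36 ≈ 0.550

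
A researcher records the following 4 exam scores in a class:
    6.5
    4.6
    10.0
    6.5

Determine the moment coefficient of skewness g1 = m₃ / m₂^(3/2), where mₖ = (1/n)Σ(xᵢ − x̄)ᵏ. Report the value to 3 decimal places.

x̄ = (6.5 + 4.6 + 10.0 + 6.5) / 4 = 6.9000
deviations (xᵢ − x̄): -0.4000, -2.3000, 3.1000, -0.4000
Σ(xᵢ − x̄)² = 15.2200 ⇒ m₂ = 15.2200/4 = 3.80500
Σ(xᵢ − x̄)³ = 17.4960 ⇒ m₃ = 17.4960/4 = 4.37400
m₂^(3/2) = 3.80500^(1.5) = 7.42219
g1 = m₃ / m₂^(3/2) = 4.37400 / 7.42219 ≈ 0.589

0.589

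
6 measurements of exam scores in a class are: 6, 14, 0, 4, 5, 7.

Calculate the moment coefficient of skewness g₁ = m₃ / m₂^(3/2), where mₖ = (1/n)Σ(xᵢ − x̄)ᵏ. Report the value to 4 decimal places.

x̄ = (6 + 14 + 0 + 4 + 5 + 7) / 6 = 6.0000
deviations (xᵢ − x̄): 0.0000, 8.0000, -6.0000, -2.0000, -1.0000, 1.0000
Σ(xᵢ − x̄)² = 106.0000 ⇒ m₂ = 106.0000/6 = 17.66667
Σ(xᵢ − x̄)³ = 288.0000 ⇒ m₃ = 288.0000/6 = 48.00000
m₂^(3/2) = 17.66667^(1.5) = 74.25606
g₁ = m₃ / m₂^(3/2) = 48.00000 / 74.25606 ≈ 0.6464

0.6464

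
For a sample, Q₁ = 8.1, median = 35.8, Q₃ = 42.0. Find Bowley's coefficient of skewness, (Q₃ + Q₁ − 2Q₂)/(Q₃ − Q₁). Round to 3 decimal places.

numerator: Q₃ + Q₁ − 2Q₂ = 42.0 + 8.1 − 2×35.8 = -21.5000
denominator: Q₃ − Q₁ = 42.0 − 8.1 = 33.9000
Bowley skewness = -21.5000 / 33.9000 ≈ -0.634

-0.634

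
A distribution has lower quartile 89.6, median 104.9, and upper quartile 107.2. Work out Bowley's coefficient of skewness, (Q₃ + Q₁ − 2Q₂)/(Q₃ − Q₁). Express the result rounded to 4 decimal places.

numerator: Q₃ + Q₁ − 2Q₂ = 107.2 + 89.6 − 2×104.9 = -13.0000
denominator: Q₃ − Q₁ = 107.2 − 89.6 = 17.6000
Bowley skewness = -13.0000 / 17.6000 ≈ -0.7386

-0.7386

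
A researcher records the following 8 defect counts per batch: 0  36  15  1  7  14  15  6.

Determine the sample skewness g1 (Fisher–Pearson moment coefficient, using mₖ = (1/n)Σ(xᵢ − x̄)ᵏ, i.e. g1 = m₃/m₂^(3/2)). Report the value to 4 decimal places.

1.1266

x̄ = (0 + 36 + 15 + 1 + 7 + 14 + 15 + 6) / 8 = 11.7500
deviations (xᵢ − x̄): -11.7500, 24.2500, 3.2500, -10.7500, -4.7500, 2.2500, 3.2500, -5.7500
Σ(xᵢ − x̄)² = 923.5000 ⇒ m₂ = 923.5000/8 = 115.43750
Σ(xᵢ − x̄)³ = 11178.7500 ⇒ m₃ = 11178.7500/8 = 1397.34375
m₂^(3/2) = 115.43750^(1.5) = 1240.28180
g1 = m₃ / m₂^(3/2) = 1397.34375 / 1240.28180 ≈ 1.1266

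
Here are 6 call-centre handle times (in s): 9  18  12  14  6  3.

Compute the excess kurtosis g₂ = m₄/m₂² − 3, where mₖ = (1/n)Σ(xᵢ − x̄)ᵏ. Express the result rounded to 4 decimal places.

x̄ = 10.3333
Σ(xᵢ − x̄)² = 149.3333 ⇒ m₂ = 24.88889
Σ(xᵢ − x̄)⁴ = 6891.1111 ⇒ m₄ = 1148.51852
m₂² = 619.45679
g₂ = m₄/m₂² − 3 = 1.85407 − 3 ≈ -1.1459

-1.1459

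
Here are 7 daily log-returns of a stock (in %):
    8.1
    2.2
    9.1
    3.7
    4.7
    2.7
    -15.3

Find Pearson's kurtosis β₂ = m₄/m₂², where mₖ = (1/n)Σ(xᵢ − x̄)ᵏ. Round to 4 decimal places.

4.2887

x̄ = 2.1714
Σ(xᵢ − x̄)² = 397.4143 ⇒ m₂ = 56.77347
Σ(xᵢ − x̄)⁴ = 96764.3462 ⇒ m₄ = 13823.47803
m₂² = 3223.22683
β₂ = m₄/m₂² = 13823.47803 / 3223.22683 ≈ 4.2887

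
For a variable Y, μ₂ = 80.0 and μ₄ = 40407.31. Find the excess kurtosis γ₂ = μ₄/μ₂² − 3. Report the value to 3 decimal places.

3.314

μ₂² = 80.0² = 6400.00000
μ₄/μ₂² = 40407.31 / 6400.00000 = 6.31364
γ₂ = 6.31364 − 3 ≈ 3.314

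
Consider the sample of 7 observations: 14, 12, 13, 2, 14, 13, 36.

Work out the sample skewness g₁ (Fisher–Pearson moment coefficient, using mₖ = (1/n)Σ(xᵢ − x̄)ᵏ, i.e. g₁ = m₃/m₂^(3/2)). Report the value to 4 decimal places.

1.2228

x̄ = (14 + 12 + 13 + 2 + 14 + 13 + 36) / 7 = 14.8571
deviations (xᵢ − x̄): -0.8571, -2.8571, -1.8571, -12.8571, -0.8571, -1.8571, 21.1429
Σ(xᵢ − x̄)² = 628.8571 ⇒ m₂ = 628.8571/7 = 89.83673
Σ(xᵢ − x̄)³ = 7288.5306 ⇒ m₃ = 7288.5306/7 = 1041.21866
m₂^(3/2) = 89.83673^(1.5) = 851.49272
g₁ = m₃ / m₂^(3/2) = 1041.21866 / 851.49272 ≈ 1.2228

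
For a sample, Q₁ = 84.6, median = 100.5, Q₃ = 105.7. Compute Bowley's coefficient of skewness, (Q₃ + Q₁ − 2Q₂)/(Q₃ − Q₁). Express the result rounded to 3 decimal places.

-0.507

numerator: Q₃ + Q₁ − 2Q₂ = 105.7 + 84.6 − 2×100.5 = -10.7000
denominator: Q₃ − Q₁ = 105.7 − 84.6 = 21.1000
Bowley skewness = -10.7000 / 21.1000 ≈ -0.507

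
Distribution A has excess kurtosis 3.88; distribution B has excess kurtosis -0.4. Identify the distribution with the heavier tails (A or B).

A

Higher excess kurtosis ⇒ heavier tails relative to the normal distribution.
3.88 vs -0.4: the larger is 3.88, so A has heavier tails. (A is leptokurtic — heavier-than-normal tails; the other is platykurtic.)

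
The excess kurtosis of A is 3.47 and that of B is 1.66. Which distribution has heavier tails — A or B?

Higher excess kurtosis ⇒ heavier tails relative to the normal distribution.
3.47 vs 1.66: the larger is 3.47, so A has heavier tails.

A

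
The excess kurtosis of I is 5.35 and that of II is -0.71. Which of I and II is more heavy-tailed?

I

Higher excess kurtosis ⇒ heavier tails relative to the normal distribution.
5.35 vs -0.71: the larger is 5.35, so I has heavier tails. (I is leptokurtic — heavier-than-normal tails; the other is platykurtic.)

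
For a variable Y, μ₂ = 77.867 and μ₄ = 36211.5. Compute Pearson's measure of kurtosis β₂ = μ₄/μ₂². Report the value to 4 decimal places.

μ₂² = 77.867² = 6063.26969
μ₄/μ₂² = 36211.5 / 6063.26969 = 5.97227
β₂ ≈ 5.9723

5.9723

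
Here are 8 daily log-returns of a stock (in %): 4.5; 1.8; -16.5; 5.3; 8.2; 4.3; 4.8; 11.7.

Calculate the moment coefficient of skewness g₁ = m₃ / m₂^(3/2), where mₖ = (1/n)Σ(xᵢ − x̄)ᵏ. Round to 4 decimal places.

x̄ = (4.5 + 1.8 - 16.5 + 5.3 + 8.2 + 4.3 + 4.8 + 11.7) / 8 = 3.0125
deviations (xᵢ − x̄): 1.4875, -1.2125, -19.5125, 2.2875, 5.1875, 1.2875, 1.7875, 8.6875
Σ(xᵢ − x̄)² = 496.8888 ⇒ m₂ = 496.8888/8 = 62.11109
Σ(xᵢ − x̄)³ = -6612.5543 ⇒ m₃ = -6612.5543/8 = -826.56929
m₂^(3/2) = 62.11109^(1.5) = 489.50121
g₁ = m₃ / m₂^(3/2) = -826.56929 / 489.50121 ≈ -1.6886

-1.6886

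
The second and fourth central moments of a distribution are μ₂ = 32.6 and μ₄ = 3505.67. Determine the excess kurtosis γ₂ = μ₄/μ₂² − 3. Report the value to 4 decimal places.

0.2986

μ₂² = 32.6² = 1062.76000
μ₄/μ₂² = 3505.67 / 1062.76000 = 3.29865
γ₂ = 3.29865 − 3 ≈ 0.2986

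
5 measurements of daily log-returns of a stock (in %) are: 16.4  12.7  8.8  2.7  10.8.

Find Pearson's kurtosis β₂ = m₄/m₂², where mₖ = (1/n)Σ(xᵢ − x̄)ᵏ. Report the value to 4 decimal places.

2.2256

x̄ = 10.2800
Σ(xᵢ − x̄)² = 103.2280 ⇒ m₂ = 20.64560
Σ(xᵢ − x̄)⁴ = 4743.2384 ⇒ m₄ = 948.64767
m₂² = 426.24080
β₂ = m₄/m₂² = 948.64767 / 426.24080 ≈ 2.2256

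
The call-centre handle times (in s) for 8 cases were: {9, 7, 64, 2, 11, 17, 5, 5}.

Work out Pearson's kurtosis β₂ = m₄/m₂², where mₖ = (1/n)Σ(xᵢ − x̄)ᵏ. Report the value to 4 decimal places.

x̄ = 15.0000
Σ(xᵢ − x̄)² = 2890.0000 ⇒ m₂ = 361.25000
Σ(xᵢ − x̄)⁴ = 5819026.0000 ⇒ m₄ = 727378.25000
m₂² = 130501.56250
β₂ = m₄/m₂² = 727378.25000 / 130501.56250 ≈ 5.5737

5.5737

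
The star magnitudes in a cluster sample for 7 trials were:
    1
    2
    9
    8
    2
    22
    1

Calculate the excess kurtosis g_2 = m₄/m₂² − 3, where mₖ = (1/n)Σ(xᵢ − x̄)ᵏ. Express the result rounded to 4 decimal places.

0.5113

x̄ = 6.4286
Σ(xᵢ − x̄)² = 349.7143 ⇒ m₂ = 49.95918
Σ(xᵢ − x̄)⁴ = 61347.3936 ⇒ m₄ = 8763.91337
m₂² = 2495.92003
g_2 = m₄/m₂² − 3 = 3.51130 − 3 ≈ 0.5113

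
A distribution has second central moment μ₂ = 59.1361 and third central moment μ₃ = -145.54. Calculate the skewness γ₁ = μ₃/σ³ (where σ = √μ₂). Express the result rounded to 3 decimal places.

-0.320

σ = √μ₂ = √59.1361 = 7.69000
σ³ = μ₂^(3/2) = 454.75661
γ₁ = μ₃/σ³ = -145.54 / 454.75661 ≈ -0.320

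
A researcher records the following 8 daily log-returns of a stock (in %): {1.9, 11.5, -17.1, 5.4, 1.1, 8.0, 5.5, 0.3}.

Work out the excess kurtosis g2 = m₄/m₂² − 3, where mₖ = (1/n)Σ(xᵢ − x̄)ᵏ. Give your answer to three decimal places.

x̄ = 2.0750
Σ(xᵢ − x̄)² = 518.5350 ⇒ m₂ = 64.81688
Σ(xᵢ − x̄)⁴ = 144582.9923 ⇒ m₄ = 18072.87404
m₂² = 4201.22728
g2 = m₄/m₂² − 3 = 4.30181 − 3 ≈ 1.302

1.302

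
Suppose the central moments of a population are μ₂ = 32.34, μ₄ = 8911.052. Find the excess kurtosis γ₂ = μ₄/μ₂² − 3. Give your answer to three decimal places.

5.520

μ₂² = 32.34² = 1045.87560
μ₄/μ₂² = 8911.052 / 1045.87560 = 8.52018
γ₂ = 8.52018 − 3 ≈ 5.520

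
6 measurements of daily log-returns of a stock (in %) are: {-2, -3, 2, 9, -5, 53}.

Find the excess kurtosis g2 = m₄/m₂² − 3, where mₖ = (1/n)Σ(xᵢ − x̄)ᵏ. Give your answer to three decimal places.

x̄ = 9.0000
Σ(xᵢ − x̄)² = 2446.0000 ⇒ m₂ = 407.66667
Σ(xᵢ − x̄)⁴ = 3824290.0000 ⇒ m₄ = 637381.66667
m₂² = 166192.11111
g2 = m₄/m₂² − 3 = 3.83521 − 3 ≈ 0.835

0.835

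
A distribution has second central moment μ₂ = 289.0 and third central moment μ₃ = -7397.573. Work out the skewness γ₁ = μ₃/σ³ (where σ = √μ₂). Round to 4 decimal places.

-1.5057

σ = √μ₂ = √289.0 = 17.00000
σ³ = μ₂^(3/2) = 4913.00000
γ₁ = μ₃/σ³ = -7397.573 / 4913.00000 ≈ -1.5057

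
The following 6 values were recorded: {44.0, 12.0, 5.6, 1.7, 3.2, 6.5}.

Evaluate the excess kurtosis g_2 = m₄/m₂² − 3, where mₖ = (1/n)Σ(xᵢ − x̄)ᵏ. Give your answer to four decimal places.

x̄ = 12.1667
Σ(xᵢ − x̄)² = 1278.5733 ⇒ m₂ = 213.09556
Σ(xᵢ − x̄)⁴ = 1048257.0806 ⇒ m₄ = 174709.51343
m₂² = 45409.71580
g_2 = m₄/m₂² − 3 = 3.84740 − 3 ≈ 0.8474

0.8474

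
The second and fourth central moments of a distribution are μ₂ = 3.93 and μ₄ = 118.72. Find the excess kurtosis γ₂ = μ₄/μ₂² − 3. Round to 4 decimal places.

4.6867

μ₂² = 3.93² = 15.44490
μ₄/μ₂² = 118.72 / 15.44490 = 7.68668
γ₂ = 7.68668 − 3 ≈ 4.6867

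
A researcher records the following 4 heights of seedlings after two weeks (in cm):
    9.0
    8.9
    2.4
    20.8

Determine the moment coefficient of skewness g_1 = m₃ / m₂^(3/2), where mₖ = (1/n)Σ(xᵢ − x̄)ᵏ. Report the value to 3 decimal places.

x̄ = (9.0 + 8.9 + 2.4 + 20.8) / 4 = 10.2750
deviations (xᵢ − x̄): -1.2750, -1.3750, -7.8750, 10.5250
Σ(xᵢ − x̄)² = 176.3075 ⇒ m₂ = 176.3075/4 = 44.07688
Σ(xᵢ − x̄)³ = 672.8681 ⇒ m₃ = 672.8681/4 = 168.21703
m₂^(3/2) = 44.07688^(1.5) = 292.62821
g_1 = m₃ / m₂^(3/2) = 168.21703 / 292.62821 ≈ 0.575

0.575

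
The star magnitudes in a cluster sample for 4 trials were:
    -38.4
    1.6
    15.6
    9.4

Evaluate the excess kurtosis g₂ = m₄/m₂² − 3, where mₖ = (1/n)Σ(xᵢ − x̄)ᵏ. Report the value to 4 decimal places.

-0.8121

x̄ = -2.9500
Σ(xᵢ − x̄)² = 1774.0300 ⇒ m₂ = 443.50750
Σ(xᵢ − x̄)⁴ = 1721399.4105 ⇒ m₄ = 430349.85263
m₂² = 196698.90256
g₂ = m₄/m₂² − 3 = 2.18786 − 3 ≈ -0.8121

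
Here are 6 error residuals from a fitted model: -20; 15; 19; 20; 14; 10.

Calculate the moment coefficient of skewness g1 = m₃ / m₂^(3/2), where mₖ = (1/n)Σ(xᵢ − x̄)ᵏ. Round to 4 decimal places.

x̄ = (-20 + 15 + 19 + 20 + 14 + 10) / 6 = 9.6667
deviations (xᵢ − x̄): -29.6667, 5.3333, 9.3333, 10.3333, 4.3333, 0.3333
Σ(xᵢ − x̄)² = 1121.3333 ⇒ m₂ = 1121.3333/6 = 186.88889
Σ(xᵢ − x̄)³ = -23960.4444 ⇒ m₃ = -23960.4444/6 = -3993.40741
m₂^(3/2) = 186.88889^(1.5) = 2554.90775
g1 = m₃ / m₂^(3/2) = -3993.40741 / 2554.90775 ≈ -1.5630

-1.5630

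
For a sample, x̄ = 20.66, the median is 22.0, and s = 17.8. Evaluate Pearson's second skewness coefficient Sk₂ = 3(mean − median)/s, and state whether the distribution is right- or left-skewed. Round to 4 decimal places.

-0.2258, left-skewed

Sk₂ = 3(20.66 − 22.0) / 17.8 = 3 × -1.3400 / 17.8
    = -4.0200 / 17.8 ≈ -0.2258
Sk₂ < 0 ⇒ mean < median ⇒ left-skewed (negative skew).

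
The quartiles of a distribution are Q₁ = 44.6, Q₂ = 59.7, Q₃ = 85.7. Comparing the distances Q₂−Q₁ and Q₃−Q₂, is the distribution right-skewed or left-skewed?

right-skewed

Q₂ − Q₁ = 15.1;  Q₃ − Q₂ = 26.0
Q₃ − Q₂ > Q₂ − Q₁ ⇒ the upper half is more spread out ⇒ right-skewed.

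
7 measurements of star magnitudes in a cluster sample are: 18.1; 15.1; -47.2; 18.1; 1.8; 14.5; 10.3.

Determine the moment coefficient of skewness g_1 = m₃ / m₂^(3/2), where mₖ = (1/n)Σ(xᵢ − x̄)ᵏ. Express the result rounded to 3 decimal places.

-1.813

x̄ = (18.1 + 15.1 - 47.2 + 18.1 + 1.8 + 14.5 + 10.3) / 7 = 4.3857
deviations (xᵢ − x̄): 13.7143, 10.7143, -51.5857, 13.7143, -2.5857, 10.1143, 5.9143
Σ(xᵢ − x̄)² = 3296.0086 ⇒ m₂ = 3296.0086/7 = 470.85837
Σ(xᵢ − x̄)³ = -129660.9855 ⇒ m₃ = -129660.9855/7 = -18522.99792
m₂^(3/2) = 470.85837^(1.5) = 10217.28337
g_1 = m₃ / m₂^(3/2) = -18522.99792 / 10217.28337 ≈ -1.813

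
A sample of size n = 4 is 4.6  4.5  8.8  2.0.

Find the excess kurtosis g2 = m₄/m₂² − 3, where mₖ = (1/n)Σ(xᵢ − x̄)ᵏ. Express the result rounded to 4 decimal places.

-0.9430

x̄ = 4.9750
Σ(xᵢ − x̄)² = 23.8475 ⇒ m₂ = 5.96188
Σ(xᵢ − x̄)⁴ = 292.4594 ⇒ m₄ = 73.11486
m₂² = 35.54395
g2 = m₄/m₂² − 3 = 2.05703 − 3 ≈ -0.9430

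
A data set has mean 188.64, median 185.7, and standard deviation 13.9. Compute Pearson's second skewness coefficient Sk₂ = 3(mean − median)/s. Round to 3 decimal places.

0.635

Sk₂ = 3(188.64 − 185.7) / 13.9 = 3 × 2.9400 / 13.9
    = 8.8200 / 13.9 ≈ 0.635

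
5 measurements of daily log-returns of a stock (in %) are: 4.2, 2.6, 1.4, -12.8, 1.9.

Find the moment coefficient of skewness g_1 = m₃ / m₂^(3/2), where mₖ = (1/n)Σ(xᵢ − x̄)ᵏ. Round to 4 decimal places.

-1.4111

x̄ = (4.2 + 2.6 + 1.4 - 12.8 + 1.9) / 5 = -0.5400
deviations (xᵢ − x̄): 4.7400, 3.1400, 1.9400, -12.2600, 2.4400
Σ(xᵢ − x̄)² = 192.3520 ⇒ m₂ = 192.3520/5 = 38.47040
Σ(xᵢ − x̄)³ = -1683.4874 ⇒ m₃ = -1683.4874/5 = -336.69749
m₂^(3/2) = 38.47040^(1.5) = 238.61078
g_1 = m₃ / m₂^(3/2) = -336.69749 / 238.61078 ≈ -1.4111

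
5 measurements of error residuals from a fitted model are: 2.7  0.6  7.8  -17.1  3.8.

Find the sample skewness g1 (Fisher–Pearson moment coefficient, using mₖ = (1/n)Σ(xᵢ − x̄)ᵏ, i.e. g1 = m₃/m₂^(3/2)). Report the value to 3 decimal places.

-1.221

x̄ = (2.7 + 0.6 + 7.8 - 17.1 + 3.8) / 5 = -0.4400
deviations (xᵢ − x̄): 3.1400, 1.0400, 8.2400, -16.6600, 4.2400
Σ(xᵢ − x̄)² = 374.3720 ⇒ m₂ = 374.3720/5 = 74.87440
Σ(xᵢ − x̄)³ = -3956.2910 ⇒ m₃ = -3956.2910/5 = -791.25821
m₂^(3/2) = 74.87440^(1.5) = 647.88814
g1 = m₃ / m₂^(3/2) = -791.25821 / 647.88814 ≈ -1.221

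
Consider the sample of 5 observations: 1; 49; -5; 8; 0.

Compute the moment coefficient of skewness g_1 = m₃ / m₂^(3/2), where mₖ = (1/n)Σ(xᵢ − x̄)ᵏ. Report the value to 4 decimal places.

1.3388

x̄ = (1 + 49 - 5 + 8 + 0) / 5 = 10.6000
deviations (xᵢ − x̄): -9.6000, 38.4000, -15.6000, -2.6000, -10.6000
Σ(xᵢ − x̄)² = 1929.2000 ⇒ m₂ = 1929.2000/5 = 385.84000
Σ(xᵢ − x̄)³ = 50733.3600 ⇒ m₃ = 50733.3600/5 = 10146.67200
m₂^(3/2) = 385.84000^(1.5) = 7578.98196
g_1 = m₃ / m₂^(3/2) = 10146.67200 / 7578.98196 ≈ 1.3388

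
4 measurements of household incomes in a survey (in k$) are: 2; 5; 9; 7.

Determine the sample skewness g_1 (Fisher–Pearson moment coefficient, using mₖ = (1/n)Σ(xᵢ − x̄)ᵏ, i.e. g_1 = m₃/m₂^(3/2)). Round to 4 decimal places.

-0.2439

x̄ = (2 + 5 + 9 + 7) / 4 = 5.7500
deviations (xᵢ − x̄): -3.7500, -0.7500, 3.2500, 1.2500
Σ(xᵢ − x̄)² = 26.7500 ⇒ m₂ = 26.7500/4 = 6.68750
Σ(xᵢ − x̄)³ = -16.8750 ⇒ m₃ = -16.8750/4 = -4.21875
m₂^(3/2) = 6.68750^(1.5) = 17.29401
g_1 = m₃ / m₂^(3/2) = -4.21875 / 17.29401 ≈ -0.2439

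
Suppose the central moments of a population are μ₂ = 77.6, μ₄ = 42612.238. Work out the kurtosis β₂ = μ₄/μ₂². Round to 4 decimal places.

7.0764

μ₂² = 77.6² = 6021.76000
μ₄/μ₂² = 42612.238 / 6021.76000 = 7.07638
β₂ ≈ 7.0764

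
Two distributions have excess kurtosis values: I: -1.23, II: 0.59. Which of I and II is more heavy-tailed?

II

Higher excess kurtosis ⇒ heavier tails relative to the normal distribution.
-1.23 vs 0.59: the larger is 0.59, so II has heavier tails. (II is leptokurtic — heavier-than-normal tails; the other is platykurtic.)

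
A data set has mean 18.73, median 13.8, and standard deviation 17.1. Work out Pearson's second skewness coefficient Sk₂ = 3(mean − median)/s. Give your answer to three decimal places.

Sk₂ = 3(18.73 − 13.8) / 17.1 = 3 × 4.9300 / 17.1
    = 14.7900 / 17.1 ≈ 0.865

0.865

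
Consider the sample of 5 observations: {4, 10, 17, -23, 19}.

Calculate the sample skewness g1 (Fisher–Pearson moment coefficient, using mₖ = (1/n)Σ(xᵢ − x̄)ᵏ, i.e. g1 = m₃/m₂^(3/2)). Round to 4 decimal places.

-1.0754

x̄ = (4 + 10 + 17 - 23 + 19) / 5 = 5.4000
deviations (xᵢ − x̄): -1.4000, 4.6000, 11.6000, -28.4000, 13.6000
Σ(xᵢ − x̄)² = 1149.2000 ⇒ m₂ = 1149.2000/5 = 229.84000
Σ(xᵢ − x̄)³ = -18735.3600 ⇒ m₃ = -18735.3600/5 = -3747.07200
m₂^(3/2) = 229.84000^(1.5) = 3484.48356
g1 = m₃ / m₂^(3/2) = -3747.07200 / 3484.48356 ≈ -1.0754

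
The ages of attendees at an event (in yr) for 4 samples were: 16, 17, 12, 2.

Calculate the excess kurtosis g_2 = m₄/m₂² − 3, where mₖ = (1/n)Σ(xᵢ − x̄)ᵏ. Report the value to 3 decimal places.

x̄ = 11.7500
Σ(xᵢ − x̄)² = 140.7500 ⇒ m₂ = 35.18750
Σ(xᵢ − x̄)⁴ = 10122.8281 ⇒ m₄ = 2530.70703
m₂² = 1238.16016
g_2 = m₄/m₂² − 3 = 2.04393 − 3 ≈ -0.956

-0.956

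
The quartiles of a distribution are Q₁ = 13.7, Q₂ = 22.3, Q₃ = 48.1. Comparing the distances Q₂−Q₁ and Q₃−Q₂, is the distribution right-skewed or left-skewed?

right-skewed

Q₂ − Q₁ = 8.6;  Q₃ − Q₂ = 25.8
Q₃ − Q₂ > Q₂ − Q₁ ⇒ the upper half is more spread out ⇒ right-skewed.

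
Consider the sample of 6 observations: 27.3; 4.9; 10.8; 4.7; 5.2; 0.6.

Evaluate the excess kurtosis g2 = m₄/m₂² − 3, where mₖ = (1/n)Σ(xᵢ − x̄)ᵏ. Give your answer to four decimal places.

0.4201

x̄ = 8.9167
Σ(xᵢ − x̄)² = 458.3883 ⇒ m₂ = 76.39806
Σ(xᵢ − x̄)⁴ = 119772.0318 ⇒ m₄ = 19962.00530
m₂² = 5836.66289
g2 = m₄/m₂² − 3 = 3.42011 − 3 ≈ 0.4201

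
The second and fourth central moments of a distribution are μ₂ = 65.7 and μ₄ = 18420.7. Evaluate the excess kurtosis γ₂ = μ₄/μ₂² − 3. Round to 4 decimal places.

1.2675

μ₂² = 65.7² = 4316.49000
μ₄/μ₂² = 18420.7 / 4316.49000 = 4.26752
γ₂ = 4.26752 − 3 ≈ 1.2675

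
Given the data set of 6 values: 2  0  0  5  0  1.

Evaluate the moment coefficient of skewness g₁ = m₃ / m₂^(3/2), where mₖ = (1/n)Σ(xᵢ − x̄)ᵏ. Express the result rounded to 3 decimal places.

1.223

x̄ = (2 + 0 + 0 + 5 + 0 + 1) / 6 = 1.3333
deviations (xᵢ − x̄): 0.6667, -1.3333, -1.3333, 3.6667, -1.3333, -0.3333
Σ(xᵢ − x̄)² = 19.3333 ⇒ m₂ = 19.3333/6 = 3.22222
Σ(xᵢ − x̄)³ = 42.4444 ⇒ m₃ = 42.4444/6 = 7.07407
m₂^(3/2) = 3.22222^(1.5) = 5.78407
g₁ = m₃ / m₂^(3/2) = 7.07407 / 5.78407 ≈ 1.223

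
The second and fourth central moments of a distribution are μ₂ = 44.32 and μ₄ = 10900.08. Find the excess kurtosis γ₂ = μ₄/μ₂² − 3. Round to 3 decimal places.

μ₂² = 44.32² = 1964.26240
μ₄/μ₂² = 10900.08 / 1964.26240 = 5.54920
γ₂ = 5.54920 − 3 ≈ 2.549

2.549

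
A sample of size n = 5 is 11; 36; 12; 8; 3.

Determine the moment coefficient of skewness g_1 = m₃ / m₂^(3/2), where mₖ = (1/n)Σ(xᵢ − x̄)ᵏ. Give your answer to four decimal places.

x̄ = (11 + 36 + 12 + 8 + 3) / 5 = 14.0000
deviations (xᵢ − x̄): -3.0000, 22.0000, -2.0000, -6.0000, -11.0000
Σ(xᵢ − x̄)² = 654.0000 ⇒ m₂ = 654.0000/5 = 130.80000
Σ(xᵢ − x̄)³ = 9066.0000 ⇒ m₃ = 9066.0000/5 = 1813.20000
m₂^(3/2) = 130.80000^(1.5) = 1495.93119
g_1 = m₃ / m₂^(3/2) = 1813.20000 / 1495.93119 ≈ 1.2121

1.2121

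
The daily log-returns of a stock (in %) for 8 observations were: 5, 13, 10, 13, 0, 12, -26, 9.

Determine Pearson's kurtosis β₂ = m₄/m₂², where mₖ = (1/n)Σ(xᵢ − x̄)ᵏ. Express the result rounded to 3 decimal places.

x̄ = 4.5000
Σ(xᵢ − x̄)² = 1202.0000 ⇒ m₂ = 150.25000
Σ(xᵢ − x̄)⁴ = 880704.5000 ⇒ m₄ = 110088.06250
m₂² = 22575.06250
β₂ = m₄/m₂² = 110088.06250 / 22575.06250 ≈ 4.877

4.877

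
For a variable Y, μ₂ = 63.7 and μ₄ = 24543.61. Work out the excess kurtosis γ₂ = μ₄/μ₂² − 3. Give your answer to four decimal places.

μ₂² = 63.7² = 4057.69000
μ₄/μ₂² = 24543.61 / 4057.69000 = 6.04867
γ₂ = 6.04867 − 3 ≈ 3.0487

3.0487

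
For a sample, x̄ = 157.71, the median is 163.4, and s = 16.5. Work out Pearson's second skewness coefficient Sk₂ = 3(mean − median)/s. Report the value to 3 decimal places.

-1.035

Sk₂ = 3(157.71 − 163.4) / 16.5 = 3 × -5.6900 / 16.5
    = -17.0700 / 16.5 ≈ -1.035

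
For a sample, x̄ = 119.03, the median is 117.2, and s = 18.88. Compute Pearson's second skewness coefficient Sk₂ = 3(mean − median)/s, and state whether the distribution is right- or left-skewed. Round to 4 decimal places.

Sk₂ = 3(119.03 − 117.2) / 18.88 = 3 × 1.8300 / 18.88
    = 5.4900 / 18.88 ≈ 0.2908
Sk₂ > 0 ⇒ mean > median ⇒ right-skewed (positive skew).

0.2908, right-skewed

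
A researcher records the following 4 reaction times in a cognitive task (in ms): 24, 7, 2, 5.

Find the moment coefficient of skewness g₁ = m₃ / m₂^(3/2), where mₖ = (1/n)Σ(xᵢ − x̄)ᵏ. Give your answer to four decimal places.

x̄ = (24 + 7 + 2 + 5) / 4 = 9.5000
deviations (xᵢ − x̄): 14.5000, -2.5000, -7.5000, -4.5000
Σ(xᵢ − x̄)² = 293.0000 ⇒ m₂ = 293.0000/4 = 73.25000
Σ(xᵢ − x̄)³ = 2520.0000 ⇒ m₃ = 2520.0000/4 = 630.00000
m₂^(3/2) = 73.25000^(1.5) = 626.91902
g₁ = m₃ / m₂^(3/2) = 630.00000 / 626.91902 ≈ 1.0049

1.0049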